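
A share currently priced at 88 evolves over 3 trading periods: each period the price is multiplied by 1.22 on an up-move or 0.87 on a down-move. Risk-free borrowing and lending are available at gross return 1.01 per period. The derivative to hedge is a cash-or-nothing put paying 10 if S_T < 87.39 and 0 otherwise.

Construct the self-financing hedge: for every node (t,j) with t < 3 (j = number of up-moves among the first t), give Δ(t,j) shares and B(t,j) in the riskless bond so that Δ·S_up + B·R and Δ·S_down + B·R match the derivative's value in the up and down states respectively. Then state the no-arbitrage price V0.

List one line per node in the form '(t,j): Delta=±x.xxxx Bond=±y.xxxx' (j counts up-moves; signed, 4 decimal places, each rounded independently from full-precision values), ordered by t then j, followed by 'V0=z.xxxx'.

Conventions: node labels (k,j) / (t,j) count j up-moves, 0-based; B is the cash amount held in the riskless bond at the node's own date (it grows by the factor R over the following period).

Risk-neutral probability p* = (R−d)/(u−d) = (1.01−0.87)/(1.22−0.87) = 0.4000.
Expiry values: V(3,0)=10.0000, V(3,1)=10.0000, V(3,2)=0.0000, V(3,3)=0.0000
Node (2,0) S=66.6072: V=(p*·10.0000+(1−p*)·10.0000)/1.01=9.9010; Δ=(10.0000−10.0000)/(81.2608−57.9483)=0.0000; B=V−Δ·S=9.9010
Node (2,1) S=93.4032: V=(p*·0.0000+(1−p*)·10.0000)/1.01=5.9406; Δ=(0.0000−10.0000)/(113.9519−81.2608)=-0.3059; B=V−Δ·S=34.5120
Node (2,2) S=130.9792: V=(p*·0.0000+(1−p*)·0.0000)/1.01=0.0000; Δ=(0.0000−0.0000)/(159.7946−113.9519)=0.0000; B=V−Δ·S=0.0000
Node (1,0) S=76.5600: V=(p*·5.9406+(1−p*)·9.9010)/1.01=8.2345; Δ=(5.9406−9.9010)/(93.4032−66.6072)=-0.1478; B=V−Δ·S=19.5499
Node (1,1) S=107.3600: V=(p*·0.0000+(1−p*)·5.9406)/1.01=3.5291; Δ=(0.0000−5.9406)/(130.9792−93.4032)=-0.1581; B=V−Δ·S=20.5022
Node (0,0) S=88.0000: V=(p*·3.5291+(1−p*)·8.2345)/1.01=6.2894; Δ=(3.5291−8.2345)/(107.3600−76.5600)=-0.1528; B=V−Δ·S=19.7335
Check: Δ(0,0)·S0 + B(0,0) = 6.2894 = V0.

(0,0): Delta=-0.1528 Bond=19.7335
(1,0): Delta=-0.1478 Bond=19.5499
(1,1): Delta=-0.1581 Bond=20.5022
(2,0): Delta=0.0000 Bond=9.9010
(2,1): Delta=-0.3059 Bond=34.5120
(2,2): Delta=0.0000 Bond=0.0000
V0=6.2894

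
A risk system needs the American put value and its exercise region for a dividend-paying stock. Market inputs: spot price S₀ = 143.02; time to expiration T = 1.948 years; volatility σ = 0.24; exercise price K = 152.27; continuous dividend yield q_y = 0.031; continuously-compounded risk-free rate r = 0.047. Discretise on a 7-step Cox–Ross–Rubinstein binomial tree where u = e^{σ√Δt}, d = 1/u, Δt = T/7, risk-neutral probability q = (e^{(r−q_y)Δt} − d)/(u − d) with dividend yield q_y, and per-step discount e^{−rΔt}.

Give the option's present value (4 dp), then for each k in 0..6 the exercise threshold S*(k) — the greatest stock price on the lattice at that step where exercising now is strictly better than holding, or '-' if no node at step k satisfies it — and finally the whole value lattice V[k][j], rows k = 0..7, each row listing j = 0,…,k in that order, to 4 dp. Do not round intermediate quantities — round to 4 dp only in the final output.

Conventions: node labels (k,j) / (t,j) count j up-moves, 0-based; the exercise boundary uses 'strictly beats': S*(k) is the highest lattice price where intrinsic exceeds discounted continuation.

Δt=0.27829  u=1.13497  d=0.88108  q=0.48597  discount=0.98701
step 7 (expiry): payoffs max(K−S,0) = 93.3172 76.3294 54.4465 26.2579 0.0000 0.0000 0.0000 0.0000
step 6: (k=6,j=0): S=66.9097, K−S=85.3603, hold=83.9564 ⇒ V=85.3603 exercise | (k=6,j=1): S=86.1903, K−S=66.0797, hold=64.8414 ⇒ V=66.0797 exercise | (k=6,j=2): S=111.0267, K−S=41.2433, hold=40.2183 ⇒ V=41.2433 exercise | (k=6,j=3): S=143.0200, K−S=9.2500, hold=13.3220 ⇒ V=13.3220 continue | (k=6,j=4): S=184.2324, K−S=0.0000, hold=0.0000 ⇒ V=0.0000 continue | (k=6,j=5): S=237.3204, K−S=0.0000, hold=0.0000 ⇒ V=0.0000 continue | (k=6,j=6): S=305.7063, K−S=0.0000, hold=0.0000 ⇒ V=0.0000 continue  boundary S*=111.0267
step 5: (k=5,j=0): S=75.9406, K−S=76.3294, hold=75.0031 ⇒ V=76.3294 exercise | (k=5,j=1): S=97.8235, K−S=54.4465, hold=53.3082 ⇒ V=54.4465 exercise | (k=5,j=2): S=126.0121, K−S=26.2579, hold=27.3149 ⇒ V=27.3149 continue | (k=5,j=3): S=162.3235, K−S=0.0000, hold=6.7590 ⇒ V=6.7590 continue | (k=5,j=4): S=209.0983, K−S=0.0000, hold=0.0000 ⇒ V=0.0000 continue | (k=5,j=5): S=269.3517, K−S=0.0000, hold=0.0000 ⇒ V=0.0000 continue  boundary S*=97.8235
step 4: (k=4,j=0): S=86.1903, K−S=66.0797, hold=64.8414 ⇒ V=66.0797 exercise | (k=4,j=1): S=111.0267, K−S=41.2433, hold=40.7253 ⇒ V=41.2433 exercise | (k=4,j=2): S=143.0200, K−S=9.2500, hold=17.1003 ⇒ V=17.1003 continue | (k=4,j=3): S=184.2324, K−S=0.0000, hold=3.4292 ⇒ V=3.4292 continue | (k=4,j=4): S=237.3204, K−S=0.0000, hold=0.0000 ⇒ V=0.0000 continue  boundary S*=111.0267
step 3: (k=3,j=0): S=97.8235, K−S=54.4465, hold=53.3082 ⇒ V=54.4465 exercise | (k=3,j=1): S=126.0121, K−S=26.2579, hold=29.1271 ⇒ V=29.1271 continue | (k=3,j=2): S=162.3235, K−S=0.0000, hold=10.3207 ⇒ V=10.3207 continue | (k=3,j=3): S=209.0983, K−S=0.0000, hold=1.7398 ⇒ V=1.7398 continue  boundary S*=97.8235
step 2: (k=2,j=0): S=111.0267, K−S=41.2433, hold=41.5945 ⇒ V=41.5945 continue | (k=2,j=1): S=143.0200, K−S=9.2500, hold=19.7281 ⇒ V=19.7281 continue | (k=2,j=2): S=184.2324, K−S=0.0000, hold=6.0707 ⇒ V=6.0707 continue  boundary S*=-
step 1: (k=1,j=0): S=126.0121, K−S=26.2579, hold=30.5657 ⇒ V=30.5657 continue | (k=1,j=1): S=162.3235, K−S=0.0000, hold=12.9210 ⇒ V=12.9210 continue  boundary S*=-
step 0: (k=0,j=0): S=143.0200, K−S=9.2500, hold=21.7052 ⇒ V=21.7052 continue  boundary S*=-

price = 21.7052
boundary = - - - 97.8235 111.0267 97.8235 111.0267
tree:
21.7052
30.5657 12.9210
41.5945 19.7281 6.0707
54.4465 29.1271 10.3207 1.7398
66.0797 41.2433 17.1003 3.4292 0.0000
76.3294 54.4465 27.3149 6.7590 0.0000 0.0000
85.3603 66.0797 41.2433 13.3220 0.0000 0.0000 0.0000
93.3172 76.3294 54.4465 26.2579 0.0000 0.0000 0.0000 0.0000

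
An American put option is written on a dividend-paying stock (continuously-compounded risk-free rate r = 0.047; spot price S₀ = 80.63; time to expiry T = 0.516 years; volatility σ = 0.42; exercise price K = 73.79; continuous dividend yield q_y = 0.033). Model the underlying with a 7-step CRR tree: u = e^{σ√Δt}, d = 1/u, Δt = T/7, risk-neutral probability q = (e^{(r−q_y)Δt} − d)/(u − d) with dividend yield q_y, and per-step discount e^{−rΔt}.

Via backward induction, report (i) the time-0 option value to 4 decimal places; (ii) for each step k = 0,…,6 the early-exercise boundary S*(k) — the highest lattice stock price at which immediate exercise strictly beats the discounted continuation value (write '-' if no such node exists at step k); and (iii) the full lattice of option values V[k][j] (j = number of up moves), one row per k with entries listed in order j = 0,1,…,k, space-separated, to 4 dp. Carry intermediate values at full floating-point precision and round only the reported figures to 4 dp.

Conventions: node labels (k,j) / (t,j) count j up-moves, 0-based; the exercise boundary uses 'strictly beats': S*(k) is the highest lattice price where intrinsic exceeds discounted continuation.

Δt=0.07371  u=1.12079  d=0.89223  q=0.47604  discount=0.99654
step 7 (expiry): payoffs max(K−S,0) = 37.4961 28.1989 16.5200 1.8495 0.0000 0.0000 0.0000 0.0000
step 6: (k=6,j=0): S=40.6778, K−S=33.1122, hold=32.9559 ⇒ V=33.1122 exercise | (k=6,j=1): S=51.0980, K−S=22.6920, hold=22.5610 ⇒ V=22.6920 exercise | (k=6,j=2): S=64.1874, K−S=9.6026, hold=9.5033 ⇒ V=9.6026 exercise | (k=6,j=3): S=80.6300, K−S=0.0000, hold=0.9657 ⇒ V=0.9657 continue | (k=6,j=4): S=101.2846, K−S=0.0000, hold=0.0000 ⇒ V=0.0000 continue | (k=6,j=5): S=127.2301, K−S=0.0000, hold=0.0000 ⇒ V=0.0000 continue | (k=6,j=6): S=159.8219, K−S=0.0000, hold=0.0000 ⇒ V=0.0000 continue  boundary S*=64.1874
step 5: (k=5,j=0): S=45.5911, K−S=28.1989, hold=28.0544 ⇒ V=28.1989 exercise | (k=5,j=1): S=57.2700, K−S=16.5200, hold=16.4040 ⇒ V=16.5200 exercise | (k=5,j=2): S=71.9405, K−S=1.8495, hold=5.4721 ⇒ V=5.4721 continue | (k=5,j=3): S=90.3691, K−S=0.0000, hold=0.5042 ⇒ V=0.5042 continue | (k=5,j=4): S=113.5185, K−S=0.0000, hold=0.0000 ⇒ V=0.0000 continue | (k=5,j=5): S=142.5979, K−S=0.0000, hold=0.0000 ⇒ V=0.0000 continue  boundary S*=57.2700
step 4: (k=4,j=0): S=51.0980, K−S=22.6920, hold=22.5610 ⇒ V=22.6920 exercise | (k=4,j=1): S=64.1874, K−S=9.6026, hold=11.2218 ⇒ V=11.2218 continue | (k=4,j=2): S=80.6300, K−S=0.0000, hold=3.0964 ⇒ V=3.0964 continue | (k=4,j=3): S=101.2846, K−S=0.0000, hold=0.2633 ⇒ V=0.2633 continue | (k=4,j=4): S=127.2301, K−S=0.0000, hold=0.0000 ⇒ V=0.0000 continue  boundary S*=51.0980
step 3: (k=3,j=0): S=57.2700, K−S=16.5200, hold=17.1722 ⇒ V=17.1722 continue | (k=3,j=1): S=71.9405, K−S=1.8495, hold=7.3284 ⇒ V=7.3284 continue | (k=3,j=2): S=90.3691, K−S=0.0000, hold=1.7417 ⇒ V=1.7417 continue | (k=3,j=3): S=113.5185, K−S=0.0000, hold=0.1375 ⇒ V=0.1375 continue  boundary S*=-
step 2: (k=2,j=0): S=64.1874, K−S=9.6026, hold=12.4429 ⇒ V=12.4429 continue | (k=2,j=1): S=80.6300, K−S=0.0000, hold=4.6527 ⇒ V=4.6527 continue | (k=2,j=2): S=101.2846, K−S=0.0000, hold=0.9746 ⇒ V=0.9746 continue  boundary S*=-
step 1: (k=1,j=0): S=71.9405, K−S=1.8495, hold=8.7043 ⇒ V=8.7043 continue | (k=1,j=1): S=90.3691, K−S=0.0000, hold=2.8918 ⇒ V=2.8918 continue  boundary S*=-
step 0: (k=0,j=0): S=80.6300, K−S=0.0000, hold=5.9168 ⇒ V=5.9168 continue  boundary S*=-

price = 5.9168
boundary = - - - - 51.0980 57.2700 64.1874
tree:
5.9168
8.7043 2.8918
12.4429 4.6527 0.9746
17.1722 7.3284 1.7417 0.1375
22.6920 11.2218 3.0964 0.2633 0.0000
28.1989 16.5200 5.4721 0.5042 0.0000 0.0000
33.1122 22.6920 9.6026 0.9657 0.0000 0.0000 0.0000
37.4961 28.1989 16.5200 1.8495 0.0000 0.0000 0.0000 0.0000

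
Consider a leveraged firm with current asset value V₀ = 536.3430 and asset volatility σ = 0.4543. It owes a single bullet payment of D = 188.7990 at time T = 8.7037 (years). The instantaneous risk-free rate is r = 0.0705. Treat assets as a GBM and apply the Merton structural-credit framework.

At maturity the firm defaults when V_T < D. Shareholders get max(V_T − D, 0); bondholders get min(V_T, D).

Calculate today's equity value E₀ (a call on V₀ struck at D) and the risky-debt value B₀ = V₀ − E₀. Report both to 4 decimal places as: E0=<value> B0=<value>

E0=448.1487 B0=88.1943

Apply the equity-as-call identities (strike 188.7990, horizon 8.7037 years):
d₁ = [ln(V₀/D) + (r + σ²/2)T] / (σ√T)
   = [ln(536.3430/188.7990) + (0.0705 + 0.5·0.4543²)·8.7037] / (0.4543·√8.7037)
   = [1.044091 + 1.511783] / 1.340277 = 1.906974
d₂ = d₁ − σ√T = 1.906974 − 1.340277 = 0.566696
N(d₁) = 0.971738,  N(d₂) = 0.714540,  e^(−rT) = 0.541392
E₀ = V₀·N(d₁) − D·e^(−rT)·N(d₂)
   = 536.3430·0.971738 − 188.7990·0.541392·0.714540 = 448.148659
B₀ = V₀ − E₀ = 536.3430 − 448.148659 = 88.194341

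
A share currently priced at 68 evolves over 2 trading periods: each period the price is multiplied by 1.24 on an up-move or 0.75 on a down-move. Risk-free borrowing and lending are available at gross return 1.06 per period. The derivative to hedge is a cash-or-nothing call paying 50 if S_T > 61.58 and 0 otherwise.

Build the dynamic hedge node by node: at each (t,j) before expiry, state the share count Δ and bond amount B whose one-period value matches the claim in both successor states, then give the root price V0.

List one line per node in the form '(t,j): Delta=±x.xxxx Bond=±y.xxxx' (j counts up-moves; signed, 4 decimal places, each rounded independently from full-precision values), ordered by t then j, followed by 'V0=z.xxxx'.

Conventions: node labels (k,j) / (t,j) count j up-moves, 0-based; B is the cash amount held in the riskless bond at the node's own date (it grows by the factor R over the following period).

(0,0): Delta=0.5200 Bond=3.1322
(1,0): Delta=2.0008 Bond=-72.1987
(1,1): Delta=0.0000 Bond=47.1698
V0=38.4948

Arbitrage-free pricing uses the up-move probability p* = (R−d)/(u−d) = 0.6327, discounting each step at R = 1.06.
At maturity the claim pays: V(2,0)=0.0000, V(2,1)=50.0000, V(2,2)=50.0000
  t=1,j=0: stock 51.0000 → up 63.2400 (V=50.0000), down 38.2500 (V=0.0000). Price 29.8421; hedge Δ=2.0008, bond B=-72.1987.
  t=1,j=1: stock 84.3200 → up 104.5568 (V=50.0000), down 63.2400 (V=50.0000). Price 47.1698; hedge Δ=0.0000, bond B=47.1698.
  t=0,j=0: stock 68.0000 → up 84.3200 (V=47.1698), down 51.0000 (V=29.8421). Price 38.4948; hedge Δ=0.5200, bond B=3.1322.
Check: Δ(0,0)·S0 + B(0,0) = 38.4948 = V0.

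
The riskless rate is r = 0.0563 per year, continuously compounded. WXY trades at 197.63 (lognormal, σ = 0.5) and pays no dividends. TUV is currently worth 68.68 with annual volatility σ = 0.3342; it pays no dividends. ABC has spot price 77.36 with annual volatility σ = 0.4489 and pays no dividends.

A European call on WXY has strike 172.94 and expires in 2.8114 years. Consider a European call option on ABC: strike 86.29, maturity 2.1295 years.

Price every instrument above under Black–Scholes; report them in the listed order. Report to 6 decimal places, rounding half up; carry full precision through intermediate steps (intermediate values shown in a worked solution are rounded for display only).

price(WXY call K=172.94) = 84.234452
price(ABC call K=86.29) = 20.168173

[WXY call K=172.94]
σ√T = 0.5·√2.8114 = 0.838361
d₁ = (ln(S/K) + (r+σ²/2)T) / (σ√T) = (ln(197.63/172.94) + (0.0563+0.5²/2)·2.8114) / 0.838361 = (0.133452 + 0.509707) / 0.838361 = 0.767162
d₂ = d₁ − σ√T = 0.767162 − 0.838361 = -0.071200
e^{−rT} = 0.853609
N(d₁) = 0.778507,  N(d₂) = 0.471619
price = S·N(d₁) − K·e^{−rT}·N(d₂) = 153.856390 − 69.621939 = 84.234452
[ABC call K=86.29]
σ√T = 0.4489·√2.1295 = 0.655071
d₁ = (ln(S/K) + (r+σ²/2)T) / (σ√T) = (ln(77.36/86.29) + (0.0563+0.4489²/2)·2.1295) / 0.655071 = (-0.109244 + 0.334450) / 0.655071 = 0.343789
d₂ = d₁ − σ√T = 0.343789 − 0.655071 = -0.311282
e^{−rT} = 0.887017
N(d₁) = 0.634497,  N(d₂) = 0.377793
price = S·N(d₁) − K·e^{−rT}·N(d₂) = 49.084719 − 28.916547 = 20.168173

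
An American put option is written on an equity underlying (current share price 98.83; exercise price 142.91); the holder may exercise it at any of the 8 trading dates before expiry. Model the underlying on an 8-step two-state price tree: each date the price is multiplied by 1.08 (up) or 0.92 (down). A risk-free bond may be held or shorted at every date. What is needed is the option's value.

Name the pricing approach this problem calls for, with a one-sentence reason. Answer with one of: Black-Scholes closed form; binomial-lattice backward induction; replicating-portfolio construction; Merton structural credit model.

framework: binomial-lattice backward induction

Key observation: the exercise right at every one of the 8 steps is what matters: each node needs max(142.91 − S, continuation), which only the stepwise tree valuation starting from spot 98.83 delivers.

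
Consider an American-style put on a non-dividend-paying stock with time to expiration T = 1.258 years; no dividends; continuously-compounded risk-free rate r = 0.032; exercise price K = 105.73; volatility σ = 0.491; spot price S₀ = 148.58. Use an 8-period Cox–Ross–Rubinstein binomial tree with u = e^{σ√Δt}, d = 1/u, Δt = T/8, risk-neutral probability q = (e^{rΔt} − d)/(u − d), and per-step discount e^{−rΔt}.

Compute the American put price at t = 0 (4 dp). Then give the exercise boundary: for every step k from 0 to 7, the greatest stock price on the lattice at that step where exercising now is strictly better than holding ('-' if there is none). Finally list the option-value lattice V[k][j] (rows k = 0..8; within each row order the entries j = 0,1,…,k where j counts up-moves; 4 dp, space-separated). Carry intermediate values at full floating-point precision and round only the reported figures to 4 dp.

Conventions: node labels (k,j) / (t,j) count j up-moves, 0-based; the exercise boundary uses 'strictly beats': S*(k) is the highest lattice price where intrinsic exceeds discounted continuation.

price = 9.7656
boundary = - - - - - 56.1260 68.1904 82.8481
tree:
9.7656
14.3480 4.5858
20.5804 7.3145 1.4879
28.6737 11.4680 2.6027 0.2182
38.5506 17.5917 4.5286 0.4093 0.0000
49.6040 26.2187 7.8312 0.7681 0.0000 0.0000
59.5339 37.5396 13.4444 1.4411 0.0000 0.0000 0.0000
67.7071 49.6040 22.8819 2.7040 0.0000 0.0000 0.0000 0.0000
74.4342 59.5339 37.5396 5.0735 0.0000 0.0000 0.0000 0.0000 0.0000

Δt=0.15725, u=1.21495, d=0.82308, q=0.46435, disc=e^(-rΔt)=0.99498
k=8 terminal: V=max(K-S,0) → 74.4342 59.5339 37.5396 5.0735 0.0000 0.0000 0.0000 0.0000 0.0000
k=7: j=0 S=38.0229 intr=67.7071 cont=67.1764 V=67.7071[EX]; j=1 S=56.1260 intr=49.6040 cont=49.0733 V=49.6040[EX]; j=2 S=82.8481 intr=22.8819 cont=22.3512 V=22.8819[EX]; j=3 S=122.2929 intr=0.0000 cont=2.7040 V=2.7040[hold]; j=4 S=180.5176 intr=0.0000 cont=0.0000 V=0.0000[hold]; j=5 S=266.4637 intr=0.0000 cont=0.0000 V=0.0000[hold]; j=6 S=393.3296 intr=0.0000 cont=0.0000 V=0.0000[hold]; j=7 S=580.5974 intr=0.0000 cont=0.0000 V=0.0000[hold]  S*(7)=82.8481
k=6: j=0 S=46.1961 intr=59.5339 cont=59.0033 V=59.5339[EX]; j=1 S=68.1904 intr=37.5396 cont=37.0089 V=37.5396[EX]; j=2 S=100.6565 intr=5.0735 cont=13.4444 V=13.4444[hold]; j=3 S=148.5800 intr=0.0000 cont=1.4411 V=1.4411[hold]; j=4 S=219.3203 intr=0.0000 cont=0.0000 V=0.0000[hold]; j=5 S=323.7407 intr=0.0000 cont=0.0000 V=0.0000[hold]; j=6 S=477.8767 intr=0.0000 cont=0.0000 V=0.0000[hold]  S*(6)=68.1904
k=5: j=0 S=56.1260 intr=49.6040 cont=49.0733 V=49.6040[EX]; j=1 S=82.8481 intr=22.8819 cont=26.2187 V=26.2187[hold]; j=2 S=122.2929 intr=0.0000 cont=7.8312 V=7.8312[hold]; j=3 S=180.5176 intr=0.0000 cont=0.7681 V=0.7681[hold]; j=4 S=266.4637 intr=0.0000 cont=0.0000 V=0.0000[hold]; j=5 S=393.3296 intr=0.0000 cont=0.0000 V=0.0000[hold]  S*(5)=56.1260
k=4: j=0 S=68.1904 intr=37.5396 cont=38.5506 V=38.5506[hold]; j=1 S=100.6565 intr=5.0735 cont=17.5917 V=17.5917[hold]; j=2 S=148.5800 intr=0.0000 cont=4.5286 V=4.5286[hold]; j=3 S=219.3203 intr=0.0000 cont=0.4093 V=0.4093[hold]; j=4 S=323.7407 intr=0.0000 cont=0.0000 V=0.0000[hold]  S*(4)=-
k=3: j=0 S=82.8481 intr=22.8819 cont=28.6737 V=28.6737[hold]; j=1 S=122.2929 intr=0.0000 cont=11.4680 V=11.4680[hold]; j=2 S=180.5176 intr=0.0000 cont=2.6027 V=2.6027[hold]; j=3 S=266.4637 intr=0.0000 cont=0.2182 V=0.2182[hold]  S*(3)=-
k=2: j=0 S=100.6565 intr=5.0735 cont=20.5804 V=20.5804[hold]; j=1 S=148.5800 intr=0.0000 cont=7.3145 V=7.3145[hold]; j=2 S=219.3203 intr=0.0000 cont=1.4879 V=1.4879[hold]  S*(2)=-
k=1: j=0 S=122.2929 intr=0.0000 cont=14.3480 V=14.3480[hold]; j=1 S=180.5176 intr=0.0000 cont=4.5858 V=4.5858[hold]  S*(1)=-
k=0: j=0 S=148.5800 intr=0.0000 cont=9.7656 V=9.7656[hold]  S*(0)=-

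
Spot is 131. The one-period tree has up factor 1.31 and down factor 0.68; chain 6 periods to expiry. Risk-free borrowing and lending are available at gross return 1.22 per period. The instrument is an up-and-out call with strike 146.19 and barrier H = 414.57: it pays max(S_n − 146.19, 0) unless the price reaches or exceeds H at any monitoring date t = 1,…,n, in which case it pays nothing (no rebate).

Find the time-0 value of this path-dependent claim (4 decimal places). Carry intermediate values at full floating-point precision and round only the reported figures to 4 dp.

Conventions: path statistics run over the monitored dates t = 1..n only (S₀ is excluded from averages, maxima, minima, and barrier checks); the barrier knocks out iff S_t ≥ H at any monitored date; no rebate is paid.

price = 21.4059

Set p* = 0.8571 (from d < R < u); the path-dependent value is the discounted p*-expectation over all price paths.
Enumerate all 2^6 = 64 price paths (U = up ×1.31, D = down ×0.68); each path with k up-moves has probability p*^k·(1−p*)^(6−k).
DDDDDD: M=89.0800, payoff=0.0000, prob=0.000008
UDDDDD: M=171.6100, payoff=0.0000, prob=0.000051
DUDDDD: M=116.6948, payoff=0.0000, prob=0.000051
UUDDDD: M=224.8091, payoff=0.0000, prob=0.000306
DDUDDD: M=89.0800, payoff=0.0000, prob=0.000051
UDUDDD: M=171.6100, payoff=0.0000, prob=0.000306
DUUDDD: M=152.8702, payoff=0.0000, prob=0.000306
UUUDDD: M=294.4999, payoff=0.0000, prob=0.001836
DDDUDD: M=89.0800, payoff=0.0000, prob=0.000051
UDDUDD: M=171.6100, payoff=0.0000, prob=0.000306
DUDUDD: M=116.6948, payoff=0.0000, prob=0.000306
UUDUDD: M=224.8091, payoff=0.0000, prob=0.001836
DDUUDD: M=103.9517, payoff=0.0000, prob=0.000306
UDUUDD: M=200.2599, payoff=0.0000, prob=0.001836
DUUUDD: M=200.2599, payoff=0.0000, prob=0.001836
UUUUDD: M=385.7949, payoff=32.2016, prob=0.011016
DDDDUD: M=89.0800, payoff=0.0000, prob=0.000051
UDDDUD: M=171.6100, payoff=0.0000, prob=0.000306
DUDDUD: M=116.6948, payoff=0.0000, prob=0.000306
UUDDUD: M=224.8091, payoff=0.0000, prob=0.001836
DDUDUD: M=89.0800, payoff=0.0000, prob=0.000306
UDUDUD: M=171.6100, payoff=0.0000, prob=0.001836
DUUDUD: M=152.8702, payoff=0.0000, prob=0.001836
UUUDUD: M=294.4999, payoff=32.2016, prob=0.011016
DDDUUD: M=89.0800, payoff=0.0000, prob=0.000306
UDDUUD: M=171.6100, payoff=0.0000, prob=0.001836
DUDUUD: M=136.1768, payoff=0.0000, prob=0.001836
UUDUUD: M=262.3405, payoff=32.2016, prob=0.011016
DDUUUD: M=136.1768, payoff=0.0000, prob=0.001836
UDUUUD: M=262.3405, payoff=32.2016, prob=0.011016
DUUUUD: M=262.3405, payoff=32.2016, prob=0.011016
UUUUUD: M=505.3913, payoff=0.0000, prob=0.066095
DDDDDU: M=89.0800, payoff=0.0000, prob=0.000051
UDDDDU: M=171.6100, payoff=0.0000, prob=0.000306
DUDDDU: M=116.6948, payoff=0.0000, prob=0.000306
UUDDDU: M=224.8091, payoff=0.0000, prob=0.001836
DDUDDU: M=89.0800, payoff=0.0000, prob=0.000306
UDUDDU: M=171.6100, payoff=0.0000, prob=0.001836
DUUDDU: M=152.8702, payoff=0.0000, prob=0.001836
UUUDDU: M=294.4999, payoff=32.2016, prob=0.011016
DDDUDU: M=89.0800, payoff=0.0000, prob=0.000306
UDDUDU: M=171.6100, payoff=0.0000, prob=0.001836
DUDUDU: M=116.6948, payoff=0.0000, prob=0.001836
UUDUDU: M=224.8091, payoff=32.2016, prob=0.011016
DDUUDU: M=103.9517, payoff=0.0000, prob=0.001836
UDUUDU: M=200.2599, payoff=32.2016, prob=0.011016
DUUUDU: M=200.2599, payoff=32.2016, prob=0.011016
UUUUDU: M=385.7949, payoff=197.4761, prob=0.066095
DDDDUU: M=89.0800, payoff=0.0000, prob=0.000306
UDDDUU: M=171.6100, payoff=0.0000, prob=0.001836
DUDDUU: M=116.6948, payoff=0.0000, prob=0.001836
UUDDUU: M=224.8091, payoff=32.2016, prob=0.011016
DDUDUU: M=92.6002, payoff=0.0000, prob=0.001836
UDUDUU: M=178.3916, payoff=32.2016, prob=0.011016
DUUDUU: M=178.3916, payoff=32.2016, prob=0.011016
UUUDUU: M=343.6661, payoff=197.4761, prob=0.066095
DDDUUU: M=92.6002, payoff=0.0000, prob=0.001836
UDDUUU: M=178.3916, payoff=32.2016, prob=0.011016
DUDUUU: M=178.3916, payoff=32.2016, prob=0.011016
UUDUUU: M=343.6661, payoff=197.4761, prob=0.066095
DDUUUU: M=178.3916, payoff=32.2016, prob=0.011016
UDUUUU: M=343.6661, payoff=197.4761, prob=0.066095
DUUUUU: M=343.6661, payoff=197.4761, prob=0.066095
UUUUUU: M=662.0626, payoff=0.0000, prob=0.396569
Price = Σ prob·payoff / R^6 = 70.581721 / 3.297304 = 21.4059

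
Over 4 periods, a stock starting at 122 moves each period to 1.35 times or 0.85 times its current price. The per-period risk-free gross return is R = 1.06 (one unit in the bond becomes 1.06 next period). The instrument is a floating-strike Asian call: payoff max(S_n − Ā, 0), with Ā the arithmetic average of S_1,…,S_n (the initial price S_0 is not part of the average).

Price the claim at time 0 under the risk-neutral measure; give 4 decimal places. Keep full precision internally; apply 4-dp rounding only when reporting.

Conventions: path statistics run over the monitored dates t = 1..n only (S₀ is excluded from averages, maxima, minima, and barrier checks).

Risk-neutral up-probability p* = (R−d)/(u−d) = (1.06−0.85)/(1.35−0.85) = 0.4200; the claim prices as the p*-weighted sum of path payoffs discounted by R^4.
Enumerate all 2^4 = 16 price paths (U = up ×1.35, D = down ×0.85); each path with k up-moves has probability p*^k·(1−p*)^(4−k).
DDDD: Ā=82.6133, payoff=0.0000, prob=0.113165
UDDD: Ā=131.2093, payoff=0.0000, prob=0.081947
DUDD: Ā=115.9593, payoff=0.0000, prob=0.081947
UUDD: Ā=184.1706, payoff=0.0000, prob=0.059341
DDUD: Ā=102.9968, payoff=0.0000, prob=0.081947
UDUD: Ā=163.5831, payoff=0.0000, prob=0.059341
DUUD: Ā=148.3331, payoff=12.3111, prob=0.059341
UUUD: Ā=235.5879, payoff=19.5530, prob=0.042971
DDDU: Ā=91.9787, payoff=9.1677, prob=0.081947
UDDU: Ā=146.0838, payoff=14.5605, prob=0.059341
DUDU: Ā=130.8338, payoff=29.8105, prob=0.059341
UUDU: Ā=207.7948, payoff=47.3461, prob=0.042971
DDUU: Ā=117.8713, payoff=42.7730, prob=0.059341
UDUU: Ā=187.2073, payoff=67.9336, prob=0.042971
DUUU: Ā=171.9573, payoff=83.1836, prob=0.042971
UUUU: Ā=273.1086, payoff=132.1151, prob=0.031117
Price = Σ prob·payoff / R^4 = 20.132441 / 1.262477 = 15.9468

price = 15.9468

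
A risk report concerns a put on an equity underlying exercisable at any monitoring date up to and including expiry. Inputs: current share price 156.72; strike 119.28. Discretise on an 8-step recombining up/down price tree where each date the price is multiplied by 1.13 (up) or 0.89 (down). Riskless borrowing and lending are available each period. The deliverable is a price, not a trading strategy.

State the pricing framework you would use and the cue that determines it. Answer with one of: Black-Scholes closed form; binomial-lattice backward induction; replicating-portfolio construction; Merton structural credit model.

Key observation: an American put (K = 119.28, S₀ = 156.72) on a 8-date tree has no closed form — the optimal stopping decision is embedded and must be resolved recursively from expiry.

framework: binomial-lattice backward induction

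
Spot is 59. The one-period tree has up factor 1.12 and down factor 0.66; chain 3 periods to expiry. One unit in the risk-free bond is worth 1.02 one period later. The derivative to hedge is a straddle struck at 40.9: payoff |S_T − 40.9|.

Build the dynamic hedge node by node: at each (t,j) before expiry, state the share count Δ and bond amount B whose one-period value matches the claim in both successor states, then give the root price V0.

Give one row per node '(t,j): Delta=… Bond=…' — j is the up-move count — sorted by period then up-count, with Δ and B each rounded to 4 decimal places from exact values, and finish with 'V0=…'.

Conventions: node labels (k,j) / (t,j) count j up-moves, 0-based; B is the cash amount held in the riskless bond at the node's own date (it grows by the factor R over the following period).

(0,0): Delta=0.6684 Bond=-15.9813
(1,0): Delta=-0.3193 Bond=22.1593
(1,1): Delta=0.8301 Bond=-26.9843
(2,0): Delta=-1.0000 Bond=40.0980
(2,1): Delta=-0.2078 Bond=17.7426
(2,2): Delta=1.0000 Bond=-40.0980
V0=23.4560

Since d<R<u, set p* = (R−d)/(u−d) = 0.7826; price each node as the discounted p*-expectation of its children.
Terminal payoffs: V(3,0)=23.9377, V(3,1)=12.1156, V(3,2)=7.9463, V(3,3)=41.9908
Node (2,0) S=25.7004: V=(p*·12.1156+(1−p*)·23.9377)/1.02=14.3976; Δ=(12.1156−23.9377)/(28.7844−16.9623)=-1.0000; B=V−Δ·S=40.0980
Node (2,1) S=43.6128: V=(p*·7.9463+(1−p*)·12.1156)/1.02=8.6791; Δ=(7.9463−12.1156)/(48.8463−28.7844)=-0.2078; B=V−Δ·S=17.7426
Node (2,2) S=74.0096: V=(p*·41.9908+(1−p*)·7.9463)/1.02=33.9116; Δ=(41.9908−7.9463)/(82.8908−48.8463)=1.0000; B=V−Δ·S=-40.0980
Node (1,0) S=38.9400: V=(p*·8.6791+(1−p*)·14.3976)/1.02=9.7277; Δ=(8.6791−14.3976)/(43.6128−25.7004)=-0.3193; B=V−Δ·S=22.1593
Node (1,1) S=66.0800: V=(p*·33.9116+(1−p*)·8.6791)/1.02=27.8689; Δ=(33.9116−8.6791)/(74.0096−43.6128)=0.8301; B=V−Δ·S=-26.9843
Node (0,0) S=59.0000: V=(p*·27.8689+(1−p*)·9.7277)/1.02=23.4560; Δ=(27.8689−9.7277)/(66.0800−38.9400)=0.6684; B=V−Δ·S=-15.9813
As a check, the time-0 holding Δ(0,0)·S0 + B(0,0) comes to 23.4560 — exactly V0.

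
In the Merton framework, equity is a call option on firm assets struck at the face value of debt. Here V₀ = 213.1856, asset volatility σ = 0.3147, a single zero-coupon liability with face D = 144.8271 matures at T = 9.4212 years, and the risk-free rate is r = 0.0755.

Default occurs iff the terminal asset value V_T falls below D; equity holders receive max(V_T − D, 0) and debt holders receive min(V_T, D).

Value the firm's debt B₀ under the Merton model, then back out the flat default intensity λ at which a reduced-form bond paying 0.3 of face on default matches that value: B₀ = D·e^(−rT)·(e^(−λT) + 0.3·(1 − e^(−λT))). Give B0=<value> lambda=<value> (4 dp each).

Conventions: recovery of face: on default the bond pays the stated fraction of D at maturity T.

B0=64.0853 lambda=0.0161

Work the structural quantities from V₀ = 213.1856 against face 144.8271:
d₁ = [ln(V₀/D) + (r + σ²/2)T] / (σ√T)
   = [ln(213.1856/144.8271) + (0.0755 + 0.5·0.3147²)·9.4212] / (0.3147·√9.4212)
   = [0.386623 + 1.177820] / 0.965939 = 1.619607
d₂ = d₁ − σ√T = 1.619607 − 0.965939 = 0.653668
N(d₁) = 0.947342,  N(d₂) = 0.743337,  e^(−rT) = 0.491005
E₀ = V₀·N(d₁) − D·e^(−rT)·N(d₂)
   = 213.1856·0.947342 − 144.8271·0.491005·0.743337 = 149.100263
B₀ = V₀ − E₀ = 213.1856 − 149.100263 = 64.085337
e^(−λT) = (B₀·e^(rT)/D − 0.3)/(1 − 0.3) = (64.0853·2.036638/144.8271 − 0.3)/0.7 = 0.85886108
λ = −ln(0.85886108)/9.4212 = 0.016150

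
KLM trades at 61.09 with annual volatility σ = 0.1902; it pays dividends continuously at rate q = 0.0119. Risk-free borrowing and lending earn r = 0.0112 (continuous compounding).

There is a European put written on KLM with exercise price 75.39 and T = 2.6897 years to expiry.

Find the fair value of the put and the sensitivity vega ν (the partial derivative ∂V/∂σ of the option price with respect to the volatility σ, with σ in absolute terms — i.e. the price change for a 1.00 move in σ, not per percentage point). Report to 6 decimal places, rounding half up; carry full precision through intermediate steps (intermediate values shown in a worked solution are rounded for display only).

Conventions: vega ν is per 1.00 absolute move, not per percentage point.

price = 16.997760
ν = 33.738962

σ√T = 0.1902·√2.6897 = 0.311934
d₁ = (ln(S/K) + (r−q+σ²/2)T) / (σ√T) = (ln(61.09/75.39) + (0.0112−0.0119+0.1902²/2)·2.6897) / 0.311934 = (-0.210326 + 0.046769) / 0.311934 = -0.524335
d₂ = d₁ − σ√T = -0.524335 − 0.311934 = -0.836269
e^{−rT} = 0.970325
e^{−qT} = 0.968499
N(−d₁) = 0.699977,  N(−d₂) = 0.798498
Put price V = K·e^{−rT}·N(−d₂) − S·e^{−qT}·N(−d₁) = 58.412358 − 41.414597 = 16.997760
φ(d₁) = (1/√(2π))·e^{−d₁²/2} = 0.347705
ν = S·e^{−qT}·φ(d₁)·√T = 33.738962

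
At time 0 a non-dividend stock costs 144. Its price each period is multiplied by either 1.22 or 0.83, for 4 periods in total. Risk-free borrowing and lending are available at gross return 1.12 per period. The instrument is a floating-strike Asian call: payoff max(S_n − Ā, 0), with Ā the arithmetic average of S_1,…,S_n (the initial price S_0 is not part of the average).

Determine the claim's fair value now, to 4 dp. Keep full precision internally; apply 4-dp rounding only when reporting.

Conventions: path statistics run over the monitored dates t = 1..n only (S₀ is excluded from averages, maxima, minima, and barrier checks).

price = 23.1828

Set p* = 0.7436 (from d < R < u); the path-dependent value is the discounted p*-expectation over all price paths.
Enumerate all 2^4 = 16 price paths (U = up ×1.22, D = down ×0.83); each path with k up-moves has probability p*^k·(1−p*)^(4−k).
DDDD: Ā=92.3497, payoff=0.0000, prob=0.004323
UDDD: Ā=135.7430, payoff=0.0000, prob=0.012535
DUDD: Ā=121.7030, payoff=0.0000, prob=0.012535
UUDD: Ā=178.8887, payoff=0.0000, prob=0.036353
DDUD: Ā=110.0498, payoff=0.0000, prob=0.012535
UDUD: Ā=161.7599, payoff=0.0000, prob=0.036353
DUUD: Ā=147.7199, payoff=0.0000, prob=0.036353
UUUD: Ā=217.1305, payoff=0.0000, prob=0.105423
DDDU: Ā=100.3776, payoff=0.0739, prob=0.012535
UDDU: Ā=147.5430, payoff=0.1087, prob=0.036353
DUDU: Ā=133.5030, payoff=14.1487, prob=0.036353
UUDU: Ā=196.2333, payoff=20.7968, prob=0.105423
DDUU: Ā=121.8498, payoff=25.8019, prob=0.036353
UDUU: Ā=179.1045, payoff=37.9256, prob=0.105423
DUUU: Ā=165.0645, payoff=51.9656, prob=0.105423
UUUU: Ā=242.6250, payoff=76.3832, prob=0.305727
Price = Σ prob·payoff / R^4 = 36.478658 / 1.573519 = 23.1828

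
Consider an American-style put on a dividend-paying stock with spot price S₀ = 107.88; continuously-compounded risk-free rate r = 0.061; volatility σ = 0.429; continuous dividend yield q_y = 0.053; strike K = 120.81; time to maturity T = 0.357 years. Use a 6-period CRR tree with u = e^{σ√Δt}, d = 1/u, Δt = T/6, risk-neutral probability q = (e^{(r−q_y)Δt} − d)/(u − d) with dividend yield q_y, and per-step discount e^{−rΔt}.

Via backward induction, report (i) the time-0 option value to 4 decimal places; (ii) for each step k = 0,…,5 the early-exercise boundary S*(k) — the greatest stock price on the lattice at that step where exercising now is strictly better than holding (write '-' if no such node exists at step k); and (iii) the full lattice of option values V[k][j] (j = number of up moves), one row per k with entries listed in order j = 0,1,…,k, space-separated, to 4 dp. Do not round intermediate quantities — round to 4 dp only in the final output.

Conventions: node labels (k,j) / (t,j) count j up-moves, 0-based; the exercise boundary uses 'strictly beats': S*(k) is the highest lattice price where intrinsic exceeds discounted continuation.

price = 19.2173
boundary = - - - 78.8137 87.5081 97.1616
tree:
19.2173
25.9055 12.0054
33.6659 17.5650 5.9801
41.9963 24.7575 9.7855 1.8388
49.8269 33.3019 15.5456 3.5228 0.0000
56.8794 41.9963 23.6484 6.7491 0.0000 0.0000
63.2313 49.8269 33.3019 12.9300 0.0000 0.0000 0.0000

params: Δt=0.05950 u=1.11032 d=0.90064 q=0.47613 e^(-rΔt)=0.99638
t_6 payoffs: 63.2313 49.8269 33.3019 12.9300 0.0000 0.0000 0.0000
t_5: node(5,0) S=63.9306 payoff=56.8794 vs cont=56.6430 → 56.8794 [stop]  node(5,1) S=78.8137 payoff=41.9963 vs cont=41.8068 → 41.9963 [stop]  node(5,2) S=97.1616 payoff=23.6484 vs cont=23.5167 → 23.6484 [stop]  node(5,3) S=119.7809 payoff=1.0291 vs cont=6.7491 → 6.7491 [wait]  node(5,4) S=147.6659 payoff=0.0000 vs cont=0.0000 → 0.0000 [wait]  node(5,5) S=182.0427 payoff=0.0000 vs cont=0.0000 → 0.0000 [wait]  ⇒ S*(5)=97.1616
t_4: node(4,0) S=70.9831 payoff=49.8269 vs cont=49.6127 → 49.8269 [stop]  node(4,1) S=87.5081 payoff=33.3019 vs cont=33.1398 → 33.3019 [stop]  node(4,2) S=107.8800 payoff=12.9300 vs cont=15.5456 → 15.5456 [wait]  node(4,3) S=132.9946 payoff=0.0000 vs cont=3.5228 → 3.5228 [wait]  node(4,4) S=163.9558 payoff=0.0000 vs cont=0.0000 → 0.0000 [wait]  ⇒ S*(4)=87.5081
t_3: node(3,0) S=78.8137 payoff=41.9963 vs cont=41.8068 → 41.9963 [stop]  node(3,1) S=97.1616 payoff=23.6484 vs cont=24.7575 → 24.7575 [wait]  node(3,2) S=119.7809 payoff=1.0291 vs cont=9.7855 → 9.7855 [wait]  node(3,3) S=147.6659 payoff=0.0000 vs cont=1.8388 → 1.8388 [wait]  ⇒ S*(3)=78.8137
t_2: node(2,0) S=87.5081 payoff=33.3019 vs cont=33.6659 → 33.6659 [wait]  node(2,1) S=107.8800 payoff=12.9300 vs cont=17.5650 → 17.5650 [wait]  node(2,2) S=132.9946 payoff=0.0000 vs cont=5.9801 → 5.9801 [wait]  ⇒ S*(2)=-
t_1: node(1,0) S=97.1616 payoff=23.6484 vs cont=25.9055 → 25.9055 [wait]  node(1,1) S=119.7809 payoff=1.0291 vs cont=12.0054 → 12.0054 [wait]  ⇒ S*(1)=-
t_0: node(0,0) S=107.8800 payoff=12.9300 vs cont=19.2173 → 19.2173 [wait]  ⇒ S*(0)=-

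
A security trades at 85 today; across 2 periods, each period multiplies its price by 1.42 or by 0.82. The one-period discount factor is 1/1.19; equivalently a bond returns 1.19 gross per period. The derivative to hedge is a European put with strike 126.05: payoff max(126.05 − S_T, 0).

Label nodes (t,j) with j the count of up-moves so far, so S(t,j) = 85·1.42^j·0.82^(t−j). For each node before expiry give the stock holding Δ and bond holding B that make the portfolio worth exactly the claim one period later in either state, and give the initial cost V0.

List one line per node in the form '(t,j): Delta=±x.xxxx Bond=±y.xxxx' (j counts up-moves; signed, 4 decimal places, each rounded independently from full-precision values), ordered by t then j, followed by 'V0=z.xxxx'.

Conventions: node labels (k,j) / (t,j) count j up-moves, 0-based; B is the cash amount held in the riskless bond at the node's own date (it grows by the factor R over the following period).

Under the risk-neutral measure, an up-move has probability p* = (R−d)/(u−d) = 0.6167 and values discount at R = 1.19.
At maturity the claim pays: V(2,0)=68.8960, V(2,1)=27.0760, V(2,2)=0.0000
Node (1,0) S=69.7000: V=(p*·27.0760+(1−p*)·68.8960)/1.19=36.2244; Δ=(27.0760−68.8960)/(98.9740−57.1540)=-1.0000; B=V−Δ·S=105.9244
Node (1,1) S=120.7000: V=(p*·0.0000+(1−p*)·27.0760)/1.19=8.7220; Δ=(0.0000−27.0760)/(171.3940−98.9740)=-0.3739; B=V−Δ·S=53.8486
Node (0,0) S=85.0000: V=(p*·8.7220+(1−p*)·36.2244)/1.19=16.1887; Δ=(8.7220−36.2244)/(120.7000−69.7000)=-0.5393; B=V−Δ·S=62.0260
Check: Δ(0,0)·S0 + B(0,0) = 16.1887 = V0.

(0,0): Delta=-0.5393 Bond=62.0260
(1,0): Delta=-1.0000 Bond=105.9244
(1,1): Delta=-0.3739 Bond=53.8486
V0=16.1887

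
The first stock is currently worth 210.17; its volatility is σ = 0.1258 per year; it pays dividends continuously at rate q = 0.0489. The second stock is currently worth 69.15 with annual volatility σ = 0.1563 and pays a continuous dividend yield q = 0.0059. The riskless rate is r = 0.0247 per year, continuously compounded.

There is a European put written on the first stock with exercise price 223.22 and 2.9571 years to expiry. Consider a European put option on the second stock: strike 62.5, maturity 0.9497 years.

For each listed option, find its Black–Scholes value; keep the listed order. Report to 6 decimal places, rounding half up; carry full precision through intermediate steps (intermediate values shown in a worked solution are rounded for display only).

price(the first stock put K=223.22) = 32.583154
price(the second stock put K=62.5) = 1.224428

[the first stock put K=223.22]
σ√T = 0.1258·√2.9571 = 0.216328
d₁ = (ln(S/K) + (r−q+σ²/2)T) / (σ√T) = (ln(210.17/223.22) + (0.0247−0.0489+0.1258²/2)·2.9571) / 0.216328 = (-0.060241 − 0.048163) / 0.216328 = -0.501108
d₂ = d₁ − σ√T = -0.501108 − 0.216328 = -0.717436
e^{−rT} = 0.929563
e^{−qT} = 0.865366
N(−d₁) = 0.691852,  N(−d₂) = 0.763448
price = K·e^{−rT}·N(−d₂) − S·e^{−qT}·N(−d₁) = 158.413177 − 125.830023 = 32.583154
[the second stock put K=62.5]
σ√T = 0.1563·√0.9497 = 0.152318
d₁ = (ln(S/K) + (r−q+σ²/2)T) / (σ√T) = (ln(69.15/62.5) + (0.0247−0.0059+0.1563²/2)·0.9497) / 0.152318 = (0.101112 + 0.029455) / 0.152318 = 0.857194
d₂ = d₁ − σ√T = 0.857194 − 0.152318 = 0.704875
e^{−rT} = 0.976815
e^{−qT} = 0.994412
N(−d₁) = 0.195669,  N(−d₂) = 0.240444
price = K·e^{−rT}·N(−d₂) − S·e^{−qT}·N(−d₁) = 14.679334 − 13.454906 = 1.224428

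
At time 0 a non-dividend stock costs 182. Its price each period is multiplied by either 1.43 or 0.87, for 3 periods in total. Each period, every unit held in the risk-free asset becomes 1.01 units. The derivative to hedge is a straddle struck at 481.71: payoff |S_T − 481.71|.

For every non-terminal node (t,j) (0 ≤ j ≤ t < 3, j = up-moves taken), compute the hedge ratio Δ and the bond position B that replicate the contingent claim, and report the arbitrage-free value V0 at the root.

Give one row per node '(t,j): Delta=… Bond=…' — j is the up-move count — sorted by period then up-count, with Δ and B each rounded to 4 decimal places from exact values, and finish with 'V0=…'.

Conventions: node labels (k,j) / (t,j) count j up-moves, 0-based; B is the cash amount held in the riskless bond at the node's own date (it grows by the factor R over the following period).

Risk-neutral probability p* = (R−d)/(u−d) = (1.01−0.87)/(1.43−0.87) = 0.2500.
Terminal payoffs: V(3,0)=361.8625, V(3,1)=284.7192, V(3,2)=157.9205, V(3,3)=50.4957
  t=2,j=0: stock 137.7558 → up 196.9908 (V=284.7192), down 119.8475 (V=361.8625). Price 339.1848; hedge Δ=-1.0000, bond B=476.9406.
  t=2,j=1: stock 226.4262 → up 323.7895 (V=157.9205), down 196.9908 (V=284.7192). Price 250.5144; hedge Δ=-1.0000, bond B=476.9406.
  t=2,j=2: stock 372.1718 → up 532.2057 (V=50.4957), down 323.7895 (V=157.9205). Price 129.7667; hedge Δ=-0.5154, bond B=321.5968.
  t=1,j=0: stock 158.3400 → up 226.4262 (V=250.5144), down 137.7558 (V=339.1848). Price 313.8784; hedge Δ=-1.0000, bond B=472.2184.
  t=1,j=1: stock 260.2600 → up 372.1718 (V=129.7667), down 226.4262 (V=250.5144). Price 218.1460; hedge Δ=-0.8285, bond B=433.7670.
  t=0,j=0: stock 182.0000 → up 260.2600 (V=218.1460), down 158.3400 (V=313.8784). Price 287.0746; hedge Δ=-0.9393, bond B=458.0253.
Check: Δ(0,0)·S0 + B(0,0) = 287.0746 = V0.

(0,0): Delta=-0.9393 Bond=458.0253
(1,0): Delta=-1.0000 Bond=472.2184
(1,1): Delta=-0.8285 Bond=433.7670
(2,0): Delta=-1.0000 Bond=476.9406
(2,1): Delta=-1.0000 Bond=476.9406
(2,2): Delta=-0.5154 Bond=321.5968
V0=287.0746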